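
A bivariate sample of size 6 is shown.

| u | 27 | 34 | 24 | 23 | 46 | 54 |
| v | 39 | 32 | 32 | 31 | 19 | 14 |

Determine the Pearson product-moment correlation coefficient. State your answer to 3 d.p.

n = 6, Σu = 208, Σv = 167, Σu² = 8022, Σv² = 5087, Σuv = 5252
nΣuv − ΣuΣv = 31512 − 34736 = -3224
nΣu² − (Σu)² = 48132 − 43264 = 4868; nΣv² − (Σv)² = 30522 − 27889 = 2633
r = -3224 / √(4868 × 2633) = -3224 / 3580.1458 ≈ -0.901

-0.901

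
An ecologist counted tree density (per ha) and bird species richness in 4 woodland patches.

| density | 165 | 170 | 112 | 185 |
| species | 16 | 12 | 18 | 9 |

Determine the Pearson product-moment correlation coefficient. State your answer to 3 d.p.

-0.855

n = 4, Σx = 632, Σy = 55, Σx² = 102894, Σy² = 805, Σxy = 8361
nΣxy − ΣxΣy = 33444 − 34760 = -1316
nΣx² − (Σx)² = 411576 − 399424 = 12152; nΣy² − (Σy)² = 3220 − 3025 = 195
r = -1316 / √(12152 × 195) = -1316 / 1539.3635 ≈ -0.855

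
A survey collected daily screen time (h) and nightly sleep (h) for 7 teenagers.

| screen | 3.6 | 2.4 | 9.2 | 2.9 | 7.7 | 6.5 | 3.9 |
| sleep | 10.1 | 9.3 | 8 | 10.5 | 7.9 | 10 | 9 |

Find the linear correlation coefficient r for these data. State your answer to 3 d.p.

-0.710

n = 7, Σx = 36.2, Σy = 64.8, Σx² = 228.52, Σy² = 606.16, Σxy = 323.66
nΣxy − ΣxΣy = 2265.62 − 2345.76 = -80.14
nΣx² − (Σx)² = 1599.64 − 1310.44 = 289.2; nΣy² − (Σy)² = 4243.12 − 4199.04 = 44.08
r = -80.14 / √(289.2 × 44.08) = -80.14 / 112.9068 ≈ -0.710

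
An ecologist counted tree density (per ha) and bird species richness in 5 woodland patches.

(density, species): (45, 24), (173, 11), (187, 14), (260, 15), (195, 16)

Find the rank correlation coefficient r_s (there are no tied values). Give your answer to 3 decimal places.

-0.100

Rank density: 1, 2, 3, 5, 4
Rank species: 5, 1, 2, 3, 4
d = rank(density) − rank(species): -4, 1, 1, 2, 0; Σd² = 22
ρ = 1 − 6Σd² / [n(n²−1)] = 1 − 6×22 / (5×24) = 1 − 132/120 ≈ -0.100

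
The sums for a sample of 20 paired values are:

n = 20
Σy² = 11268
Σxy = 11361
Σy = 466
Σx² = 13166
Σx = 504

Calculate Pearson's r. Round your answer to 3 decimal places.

r = (nΣxy − ΣxΣy) / √[(nΣx² − (Σx)²)(nΣy² − (Σy)²)]
Numerator: 20×11361 − 504×466 = -7644
Denominator: √[(263320 − 254016)(225360 − 217156)] = √[9304 × 8204] = 8736.7051
r = -7644 / 8736.7051 ≈ -0.875

-0.875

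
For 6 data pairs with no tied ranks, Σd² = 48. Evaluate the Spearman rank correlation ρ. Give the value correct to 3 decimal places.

ρ = 1 − 6Σd² / [n(n²−1)] = 1 − 6×48 / (6×35)
  = 1 − 288/210 = 1 − 1.3714 ≈ -0.371

-0.371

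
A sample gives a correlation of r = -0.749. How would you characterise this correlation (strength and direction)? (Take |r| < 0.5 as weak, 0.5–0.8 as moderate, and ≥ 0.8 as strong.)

r = -0.749 < 0 so the relationship is negative.
|r| = 0.749, which falls in the moderate range.

moderate negative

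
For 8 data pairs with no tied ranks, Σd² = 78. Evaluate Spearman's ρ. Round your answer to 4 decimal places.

0.0714

ρ = 1 − 6Σd² / [n(n²−1)] = 1 − 6×78 / (8×63)
  = 1 − 468/504 = 1 − 0.92857 ≈ 0.0714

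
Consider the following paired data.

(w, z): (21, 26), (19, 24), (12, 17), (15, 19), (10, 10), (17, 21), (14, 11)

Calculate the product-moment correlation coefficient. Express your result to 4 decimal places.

n = 7, Σw = 108, Σz = 128, Σw² = 1756, Σz² = 2564, Σwz = 2102
nΣwz − ΣwΣz = 14714 − 13824 = 890
nΣw² − (Σw)² = 12292 − 11664 = 628; nΣz² − (Σz)² = 17948 − 16384 = 1564
r = 890 / √(628 × 1564) = 890 / 991.0560 ≈ 0.8980

0.8980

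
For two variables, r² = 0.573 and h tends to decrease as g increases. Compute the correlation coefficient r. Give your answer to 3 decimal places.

-0.757

|r| = √0.573 = 0.757
The association is negative, so r = −0.757.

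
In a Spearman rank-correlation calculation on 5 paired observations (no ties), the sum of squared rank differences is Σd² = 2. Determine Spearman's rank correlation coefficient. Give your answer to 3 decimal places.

0.900

ρ = 1 − 6Σd² / [n(n²−1)] = 1 − 6×2 / (5×24)
  = 1 − 12/120 = 1 − 0.1000 ≈ 0.900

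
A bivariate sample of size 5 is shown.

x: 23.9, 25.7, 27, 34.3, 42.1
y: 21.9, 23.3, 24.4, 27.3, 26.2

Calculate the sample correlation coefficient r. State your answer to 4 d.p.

0.8171

n = 5, Σx = 153, Σy = 123.1, Σx² = 4909.6, Σy² = 3049.59, Σxy = 3820.43
nΣxy − ΣxΣy = 19102.15 − 18834.3 = 267.85
nΣx² − (Σx)² = 24548 − 23409 = 1139; nΣy² − (Σy)² = 15247.95 − 15153.61 = 94.34
r = 267.85 / √(1139 × 94.34) = 267.85 / 327.8006 ≈ 0.8171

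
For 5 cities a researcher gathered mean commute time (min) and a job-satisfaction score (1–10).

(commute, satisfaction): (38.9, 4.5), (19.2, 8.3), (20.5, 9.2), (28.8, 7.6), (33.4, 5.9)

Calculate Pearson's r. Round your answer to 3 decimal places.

n = 5, Σx = 140.8, Σy = 35.5, Σx² = 4247.1, Σy² = 266.35, Σxy = 938.95
nΣxy − ΣxΣy = 4694.75 − 4998.4 = -303.65
nΣx² − (Σx)² = 21235.5 − 19824.64 = 1410.86; nΣy² − (Σy)² = 1331.75 − 1260.25 = 71.5
r = -303.65 / √(1410.86 × 71.5) = -303.65 / 317.6106 ≈ -0.956

-0.956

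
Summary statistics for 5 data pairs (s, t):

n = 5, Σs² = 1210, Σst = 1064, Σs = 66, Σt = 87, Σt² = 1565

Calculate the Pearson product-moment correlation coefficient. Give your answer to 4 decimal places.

r = (nΣst − ΣsΣt) / √[(nΣs² − (Σs)²)(nΣt² − (Σt)²)]
Numerator: 5×1064 − 66×87 = -422
Denominator: √[(6050 − 4356)(7825 − 7569)] = √[1694 × 256] = 658.5317
r = -422 / 658.5317 ≈ -0.6408

-0.6408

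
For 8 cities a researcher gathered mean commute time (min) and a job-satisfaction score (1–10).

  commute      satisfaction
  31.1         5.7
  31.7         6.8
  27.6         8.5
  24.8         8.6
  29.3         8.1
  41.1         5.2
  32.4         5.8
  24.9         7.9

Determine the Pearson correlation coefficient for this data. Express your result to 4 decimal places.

n = 8, Σx = 242.9, Σy = 56.6, Σx² = 7566.37, Σy² = 413.64, Σxy = 1676.39
nΣxy − ΣxΣy = 13411.12 − 13748.14 = -337.02
nΣx² − (Σx)² = 60530.96 − 59000.41 = 1530.55; nΣy² − (Σy)² = 3309.12 − 3203.56 = 105.56
r = -337.02 / √(1530.55 × 105.56) = -337.02 / 401.9513 ≈ -0.8385

-0.8385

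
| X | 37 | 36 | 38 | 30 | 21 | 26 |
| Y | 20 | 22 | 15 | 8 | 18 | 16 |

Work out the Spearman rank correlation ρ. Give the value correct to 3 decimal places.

0.029

Rank X: 5, 4, 6, 3, 1, 2
Rank Y: 5, 6, 2, 1, 4, 3
d = rank(X) − rank(Y): 0, -2, 4, 2, -3, -1; Σd² = 34
ρ = 1 − 6Σd² / [n(n²−1)] = 1 − 6×34 / (6×35) = 1 − 204/210 ≈ 0.029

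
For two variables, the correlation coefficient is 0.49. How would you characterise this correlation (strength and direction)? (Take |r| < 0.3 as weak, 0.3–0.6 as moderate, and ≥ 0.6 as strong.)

r = 0.49 > 0 so the relationship is positive.
|r| = 0.49, which falls in the moderate range.

moderate positive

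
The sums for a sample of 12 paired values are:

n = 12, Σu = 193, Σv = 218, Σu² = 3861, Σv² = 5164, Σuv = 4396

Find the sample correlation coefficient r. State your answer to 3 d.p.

r = (nΣuv − ΣuΣv) / √[(nΣu² − (Σu)²)(nΣv² − (Σv)²)]
Numerator: 12×4396 − 193×218 = 10678
Denominator: √[(46332 − 37249)(61968 − 47524)] = √[9083 × 14444] = 11454.0321
r = 10678 / 11454.0321 ≈ 0.932

0.932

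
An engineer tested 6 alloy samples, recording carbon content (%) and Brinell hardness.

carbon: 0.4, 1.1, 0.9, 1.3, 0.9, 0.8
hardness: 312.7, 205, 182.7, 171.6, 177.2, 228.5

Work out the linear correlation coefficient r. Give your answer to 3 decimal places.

-0.862

n = 6, Σx = 5.4, Σy = 1277.7, Σx² = 5.32, Σy² = 286244.23, Σxy = 1080.37
nΣxy − ΣxΣy = 6482.22 − 6899.58 = -417.36
nΣx² − (Σx)² = 31.92 − 29.16 = 2.76; nΣy² − (Σy)² = 1717465.38 − 1632517.29 = 84948.09
r = -417.36 / √(2.76 × 84948.09) = -417.36 / 484.2073 ≈ -0.862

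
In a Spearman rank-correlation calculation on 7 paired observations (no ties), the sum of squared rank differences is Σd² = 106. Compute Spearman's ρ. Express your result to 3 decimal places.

ρ = 1 − 6Σd² / [n(n²−1)] = 1 − 6×106 / (7×48)
  = 1 − 636/336 = 1 − 1.8929 ≈ -0.893

-0.893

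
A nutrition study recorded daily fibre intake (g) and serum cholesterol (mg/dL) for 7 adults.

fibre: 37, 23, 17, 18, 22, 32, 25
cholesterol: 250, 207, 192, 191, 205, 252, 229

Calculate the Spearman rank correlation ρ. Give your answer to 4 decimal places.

Rank fibre: 7, 4, 1, 2, 3, 6, 5
Rank cholesterol: 6, 4, 2, 1, 3, 7, 5
d = rank(fibre) − rank(cholesterol): 1, 0, -1, 1, 0, -1, 0; Σd² = 4
ρ = 1 − 6Σd² / [n(n²−1)] = 1 − 6×4 / (7×48) = 1 − 24/336 ≈ 0.9286

0.9286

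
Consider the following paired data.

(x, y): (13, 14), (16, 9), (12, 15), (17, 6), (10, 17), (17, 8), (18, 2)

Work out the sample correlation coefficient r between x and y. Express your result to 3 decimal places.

n = 7, Σx = 103, Σy = 71, Σx² = 1571, Σy² = 895, Σxy = 950
nΣxy − ΣxΣy = 6650 − 7313 = -663
nΣx² − (Σx)² = 10997 − 10609 = 388; nΣy² − (Σy)² = 6265 − 5041 = 1224
r = -663 / √(388 × 1224) = -663 / 689.1386 ≈ -0.962

-0.962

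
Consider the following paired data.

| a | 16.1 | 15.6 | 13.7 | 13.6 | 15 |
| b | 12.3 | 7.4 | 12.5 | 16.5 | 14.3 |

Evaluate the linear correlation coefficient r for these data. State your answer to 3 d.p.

n = 5, Σa = 74, Σb = 63, Σa² = 1100.22, Σb² = 839.04, Σab = 923.62
nΣab − ΣaΣb = 4618.1 − 4662 = -43.9
nΣa² − (Σa)² = 5501.1 − 5476 = 25.1; nΣb² − (Σb)² = 4195.2 − 3969 = 226.2
r = -43.9 / √(25.1 × 226.2) = -43.9 / 75.3500 ≈ -0.583

-0.583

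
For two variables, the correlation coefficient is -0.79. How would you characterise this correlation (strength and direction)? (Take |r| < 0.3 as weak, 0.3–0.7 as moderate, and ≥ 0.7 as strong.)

r = -0.79 < 0 so the relationship is negative.
|r| = 0.79, which falls in the strong range.

strong negative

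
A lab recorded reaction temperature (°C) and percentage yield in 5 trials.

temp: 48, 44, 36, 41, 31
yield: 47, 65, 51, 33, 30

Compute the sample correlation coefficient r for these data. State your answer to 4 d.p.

n = 5, Σx = 200, Σy = 226, Σx² = 8178, Σy² = 11024, Σxy = 9235
nΣxy − ΣxΣy = 46175 − 45200 = 975
nΣx² − (Σx)² = 40890 − 40000 = 890; nΣy² − (Σy)² = 55120 − 51076 = 4044
r = 975 / √(890 × 4044) = 975 / 1897.1452 ≈ 0.5139

0.5139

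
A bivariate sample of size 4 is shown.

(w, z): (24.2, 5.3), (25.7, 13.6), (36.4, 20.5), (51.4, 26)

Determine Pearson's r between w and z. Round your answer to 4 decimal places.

n = 4, Σw = 137.7, Σz = 65.4, Σw² = 5213.05, Σz² = 1309.3, Σwz = 2560.38
nΣwz − ΣwΣz = 10241.52 − 9005.58 = 1235.94
nΣw² − (Σw)² = 20852.2 − 18961.29 = 1890.91; nΣz² − (Σz)² = 5237.2 − 4277.16 = 960.04
r = 1235.94 / √(1890.91 × 960.04) = 1235.94 / 1347.3490 ≈ 0.9173

0.9173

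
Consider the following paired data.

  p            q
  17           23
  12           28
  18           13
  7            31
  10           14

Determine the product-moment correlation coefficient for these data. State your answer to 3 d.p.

-0.511

n = 5, Σp = 64, Σq = 109, Σp² = 906, Σq² = 2639, Σpq = 1318
nΣpq − ΣpΣq = 6590 − 6976 = -386
nΣp² − (Σp)² = 4530 − 4096 = 434; nΣq² − (Σq)² = 13195 − 11881 = 1314
r = -386 / √(434 × 1314) = -386 / 755.1662 ≈ -0.511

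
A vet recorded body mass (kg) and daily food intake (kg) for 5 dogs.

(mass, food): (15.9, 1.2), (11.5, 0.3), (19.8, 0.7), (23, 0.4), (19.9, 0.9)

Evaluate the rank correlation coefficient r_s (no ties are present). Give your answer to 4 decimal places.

Rank mass: 2, 1, 3, 5, 4
Rank food: 5, 1, 3, 2, 4
d = rank(mass) − rank(food): -3, 0, 0, 3, 0; Σd² = 18
ρ = 1 − 6Σd² / [n(n²−1)] = 1 − 6×18 / (5×24) = 1 − 108/120 ≈ 0.1000

0.1000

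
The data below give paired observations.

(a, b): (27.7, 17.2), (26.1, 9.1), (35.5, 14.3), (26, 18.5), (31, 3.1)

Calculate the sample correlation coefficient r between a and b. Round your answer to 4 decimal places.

-0.2078

n = 5, Σa = 146.3, Σb = 62.2, Σa² = 4345.75, Σb² = 935, Σab = 1798.7
nΣab − ΣaΣb = 8993.5 − 9099.86 = -106.36
nΣa² − (Σa)² = 21728.75 − 21403.69 = 325.06; nΣb² − (Σb)² = 4675 − 3868.84 = 806.16
r = -106.36 / √(325.06 × 806.16) = -106.36 / 511.9086 ≈ -0.2078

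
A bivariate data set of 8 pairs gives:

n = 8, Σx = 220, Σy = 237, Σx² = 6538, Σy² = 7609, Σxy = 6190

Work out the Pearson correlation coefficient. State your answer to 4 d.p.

r = (nΣxy − ΣxΣy) / √[(nΣx² − (Σx)²)(nΣy² − (Σy)²)]
Numerator: 8×6190 − 220×237 = -2620
Denominator: √[(52304 − 48400)(60872 − 56169)] = √[3904 × 4703] = 4284.9168
r = -2620 / 4284.9168 ≈ -0.6114

-0.6114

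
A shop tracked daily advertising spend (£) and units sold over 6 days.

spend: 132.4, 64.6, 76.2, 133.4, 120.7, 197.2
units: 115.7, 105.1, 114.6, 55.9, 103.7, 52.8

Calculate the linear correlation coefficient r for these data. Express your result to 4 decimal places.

n = 6, Σx = 724.5, Σy = 547.8, Σx² = 98761.25, Σy² = 54232, Σxy = 61226.47
nΣxy − ΣxΣy = 367358.82 − 396881.1 = -29522.28
nΣx² − (Σx)² = 592567.5 − 524900.25 = 67667.25; nΣy² − (Σy)² = 325392 − 300084.84 = 25307.16
r = -29522.28 / √(67667.25 × 25307.16) = -29522.28 / 41381.9517 ≈ -0.7134

-0.7134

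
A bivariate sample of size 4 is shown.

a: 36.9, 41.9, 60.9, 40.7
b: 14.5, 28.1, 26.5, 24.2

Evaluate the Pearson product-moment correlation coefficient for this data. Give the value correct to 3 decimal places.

n = 4, Σa = 180.4, Σb = 93.3, Σa² = 8482.52, Σb² = 2287.75, Σab = 4311.23
nΣab − ΣaΣb = 17244.92 − 16831.32 = 413.6
nΣa² − (Σa)² = 33930.08 − 32544.16 = 1385.92; nΣb² − (Σb)² = 9151 − 8704.89 = 446.11
r = 413.6 / √(1385.92 × 446.11) = 413.6 / 786.3032 ≈ 0.526

0.526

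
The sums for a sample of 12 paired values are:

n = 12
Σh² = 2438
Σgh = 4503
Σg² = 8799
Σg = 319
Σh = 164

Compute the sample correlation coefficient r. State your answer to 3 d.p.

r = (nΣgh − ΣgΣh) / √[(nΣg² − (Σg)²)(nΣh² − (Σh)²)]
Numerator: 12×4503 − 319×164 = 1720
Denominator: √[(105588 − 101761)(29256 − 26896)] = √[3827 × 2360] = 3005.2820
r = 1720 / 3005.2820 ≈ 0.572

0.572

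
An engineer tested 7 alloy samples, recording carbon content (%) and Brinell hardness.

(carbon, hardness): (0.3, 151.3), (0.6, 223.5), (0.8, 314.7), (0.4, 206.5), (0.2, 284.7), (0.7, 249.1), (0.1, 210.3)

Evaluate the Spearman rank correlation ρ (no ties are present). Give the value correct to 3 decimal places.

Rank carbon: 3, 5, 7, 4, 2, 6, 1
Rank hardness: 1, 4, 7, 2, 6, 5, 3
d = rank(carbon) − rank(hardness): 2, 1, 0, 2, -4, 1, -2; Σd² = 30
ρ = 1 − 6Σd² / [n(n²−1)] = 1 − 6×30 / (7×48) = 1 − 180/336 ≈ 0.464

0.464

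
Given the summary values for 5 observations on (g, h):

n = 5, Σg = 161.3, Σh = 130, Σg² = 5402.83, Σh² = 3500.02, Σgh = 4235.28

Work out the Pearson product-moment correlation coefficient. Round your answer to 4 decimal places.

0.2682

r = (nΣgh − ΣgΣh) / √[(nΣg² − (Σg)²)(nΣh² − (Σh)²)]
Numerator: 5×4235.28 − 161.3×130 = 207.4
Denominator: √[(27014.15 − 26017.69)(17500.1 − 16900)] = √[996.46 × 600.1] = 773.2889
r = 207.4 / 773.2889 ≈ 0.2682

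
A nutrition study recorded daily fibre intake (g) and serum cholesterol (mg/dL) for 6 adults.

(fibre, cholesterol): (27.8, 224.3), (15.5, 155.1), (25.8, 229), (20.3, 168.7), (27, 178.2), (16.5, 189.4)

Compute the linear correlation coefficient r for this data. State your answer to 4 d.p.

n = 6, Σx = 132.9, Σy = 1144.7, Σx² = 3092.07, Σy² = 222894.79, Σxy = 25908.9
nΣxy − ΣxΣy = 155453.4 − 152130.63 = 3322.77
nΣx² − (Σx)² = 18552.42 − 17662.41 = 890.01; nΣy² − (Σy)² = 1337368.74 − 1310338.09 = 27030.65
r = 3322.77 / √(890.01 × 27030.65) = 3322.77 / 4904.8495 ≈ 0.6774

0.6774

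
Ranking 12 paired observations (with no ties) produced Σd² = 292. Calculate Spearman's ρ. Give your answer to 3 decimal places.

-0.021

ρ = 1 − 6Σd² / [n(n²−1)] = 1 − 6×292 / (12×143)
  = 1 − 1752/1716 = 1 − 1.0210 ≈ -0.021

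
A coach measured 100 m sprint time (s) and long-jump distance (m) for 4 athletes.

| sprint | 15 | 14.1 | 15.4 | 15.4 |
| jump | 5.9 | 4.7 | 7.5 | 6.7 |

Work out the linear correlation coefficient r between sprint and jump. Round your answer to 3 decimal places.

n = 4, Σx = 59.9, Σy = 24.8, Σx² = 898.13, Σy² = 158.04, Σxy = 373.45
nΣxy − ΣxΣy = 1493.8 − 1485.52 = 8.28
nΣx² − (Σx)² = 3592.52 − 3588.01 = 4.51; nΣy² − (Σy)² = 632.16 − 615.04 = 17.12
r = 8.28 / √(4.51 × 17.12) = 8.28 / 8.7870 ≈ 0.942

0.942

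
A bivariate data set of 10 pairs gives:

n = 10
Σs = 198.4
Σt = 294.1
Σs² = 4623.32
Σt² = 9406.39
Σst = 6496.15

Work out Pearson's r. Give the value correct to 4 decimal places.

0.9169

r = (nΣst − ΣsΣt) / √[(nΣs² − (Σs)²)(nΣt² − (Σt)²)]
Numerator: 10×6496.15 − 198.4×294.1 = 6612.06
Denominator: √[(46233.2 − 39362.56)(94063.9 − 86494.81)] = √[6870.64 × 7569.09] = 7211.4140
r = 6612.06 / 7211.4140 ≈ 0.9169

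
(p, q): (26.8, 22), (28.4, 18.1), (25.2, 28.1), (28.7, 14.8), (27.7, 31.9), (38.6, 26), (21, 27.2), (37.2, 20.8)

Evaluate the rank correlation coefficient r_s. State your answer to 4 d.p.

-0.5000

Rank p: 3, 5, 2, 6, 4, 8, 1, 7
Rank q: 4, 2, 7, 1, 8, 5, 6, 3
d = rank(p) − rank(q): -1, 3, -5, 5, -4, 3, -5, 4; Σd² = 126
ρ = 1 − 6Σd² / [n(n²−1)] = 1 − 6×126 / (8×63) = 1 − 756/504 ≈ -0.5000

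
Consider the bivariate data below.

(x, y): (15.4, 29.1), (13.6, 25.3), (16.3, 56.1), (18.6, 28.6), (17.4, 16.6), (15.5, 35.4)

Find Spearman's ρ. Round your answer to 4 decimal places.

Rank x: 2, 1, 4, 6, 5, 3
Rank y: 4, 2, 6, 3, 1, 5
d = rank(x) − rank(y): -2, -1, -2, 3, 4, -2; Σd² = 38
ρ = 1 − 6Σd² / [n(n²−1)] = 1 − 6×38 / (6×35) = 1 − 228/210 ≈ -0.0857

-0.0857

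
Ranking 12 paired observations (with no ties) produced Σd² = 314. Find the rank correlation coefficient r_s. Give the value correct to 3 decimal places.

-0.098

ρ = 1 − 6Σd² / [n(n²−1)] = 1 − 6×314 / (12×143)
  = 1 − 1884/1716 = 1 − 1.0979 ≈ -0.098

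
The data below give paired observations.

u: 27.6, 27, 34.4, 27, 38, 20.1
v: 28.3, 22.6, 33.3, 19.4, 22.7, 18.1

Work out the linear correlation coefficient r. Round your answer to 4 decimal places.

0.5356

n = 6, Σu = 174.1, Σv = 144.4, Σu² = 5251.13, Σv² = 3639.8, Σuv = 4287.01
nΣuv − ΣuΣv = 25722.06 − 25140.04 = 582.02
nΣu² − (Σu)² = 31506.78 − 30310.81 = 1195.97; nΣv² − (Σv)² = 21838.8 − 20851.36 = 987.44
r = 582.02 / √(1195.97 × 987.44) = 582.02 / 1086.7146 ≈ 0.5356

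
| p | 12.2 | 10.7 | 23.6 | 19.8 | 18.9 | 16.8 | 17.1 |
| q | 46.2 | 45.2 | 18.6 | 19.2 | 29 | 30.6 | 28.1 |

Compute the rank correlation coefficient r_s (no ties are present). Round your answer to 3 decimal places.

-0.929

Rank p: 2, 1, 7, 6, 5, 3, 4
Rank q: 7, 6, 1, 2, 4, 5, 3
d = rank(p) − rank(q): -5, -5, 6, 4, 1, -2, 1; Σd² = 108
ρ = 1 − 6Σd² / [n(n²−1)] = 1 − 6×108 / (7×48) = 1 − 648/336 ≈ -0.929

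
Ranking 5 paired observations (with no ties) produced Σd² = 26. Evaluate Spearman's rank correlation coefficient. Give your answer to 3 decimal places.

-0.300

ρ = 1 − 6Σd² / [n(n²−1)] = 1 − 6×26 / (5×24)
  = 1 − 156/120 = 1 − 1.3000 ≈ -0.300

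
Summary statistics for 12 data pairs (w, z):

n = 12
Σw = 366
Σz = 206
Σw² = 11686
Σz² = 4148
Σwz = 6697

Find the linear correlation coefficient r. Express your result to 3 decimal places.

r = (nΣwz − ΣwΣz) / √[(nΣw² − (Σw)²)(nΣz² − (Σz)²)]
Numerator: 12×6697 − 366×206 = 4968
Denominator: √[(140232 − 133956)(49776 − 42436)] = √[6276 × 7340] = 6787.1820
r = 4968 / 6787.1820 ≈ 0.732

0.732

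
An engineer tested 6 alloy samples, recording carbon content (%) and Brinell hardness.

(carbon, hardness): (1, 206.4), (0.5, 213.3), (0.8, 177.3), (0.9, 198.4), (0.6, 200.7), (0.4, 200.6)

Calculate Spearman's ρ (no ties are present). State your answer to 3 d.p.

Rank carbon: 6, 2, 4, 5, 3, 1
Rank hardness: 5, 6, 1, 2, 4, 3
d = rank(carbon) − rank(hardness): 1, -4, 3, 3, -1, -2; Σd² = 40
ρ = 1 − 6Σd² / [n(n²−1)] = 1 − 6×40 / (6×35) = 1 − 240/210 ≈ -0.143

-0.143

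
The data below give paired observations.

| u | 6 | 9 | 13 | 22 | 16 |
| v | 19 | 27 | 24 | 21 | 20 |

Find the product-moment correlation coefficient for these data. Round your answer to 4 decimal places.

n = 5, Σu = 66, Σv = 111, Σu² = 1026, Σv² = 2507, Σuv = 1451
nΣuv − ΣuΣv = 7255 − 7326 = -71
nΣu² − (Σu)² = 5130 − 4356 = 774; nΣv² − (Σv)² = 12535 − 12321 = 214
r = -71 / √(774 × 214) = -71 / 406.9840 ≈ -0.1745

-0.1745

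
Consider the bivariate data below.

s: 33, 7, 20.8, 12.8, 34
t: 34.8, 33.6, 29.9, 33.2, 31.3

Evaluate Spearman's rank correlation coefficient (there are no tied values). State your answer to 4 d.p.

-0.2000

Rank s: 4, 1, 3, 2, 5
Rank t: 5, 4, 1, 3, 2
d = rank(s) − rank(t): -1, -3, 2, -1, 3; Σd² = 24
ρ = 1 − 6Σd² / [n(n²−1)] = 1 − 6×24 / (5×24) = 1 − 144/120 ≈ -0.2000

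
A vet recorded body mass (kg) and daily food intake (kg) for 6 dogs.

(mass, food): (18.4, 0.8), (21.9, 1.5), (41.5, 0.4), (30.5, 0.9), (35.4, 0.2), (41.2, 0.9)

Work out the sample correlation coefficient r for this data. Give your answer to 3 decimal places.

n = 6, Σx = 188.9, Σy = 4.7, Σx² = 6421.27, Σy² = 4.71, Σxy = 135.78
nΣxy − ΣxΣy = 814.68 − 887.83 = -73.15
nΣx² − (Σx)² = 38527.62 − 35683.21 = 2844.41; nΣy² − (Σy)² = 28.26 − 22.09 = 6.17
r = -73.15 / √(2844.41 × 6.17) = -73.15 / 132.4764 ≈ -0.552

-0.552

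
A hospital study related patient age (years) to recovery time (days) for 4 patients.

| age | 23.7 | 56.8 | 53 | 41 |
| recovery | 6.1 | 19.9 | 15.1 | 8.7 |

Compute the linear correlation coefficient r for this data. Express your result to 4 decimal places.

n = 4, Σx = 174.5, Σy = 49.8, Σx² = 8277.93, Σy² = 736.92, Σxy = 2431.89
nΣxy − ΣxΣy = 9727.56 − 8690.1 = 1037.46
nΣx² − (Σx)² = 33111.72 − 30450.25 = 2661.47; nΣy² − (Σy)² = 2947.68 − 2480.04 = 467.64
r = 1037.46 / √(2661.47 × 467.64) = 1037.46 / 1115.6208 ≈ 0.9299

0.9299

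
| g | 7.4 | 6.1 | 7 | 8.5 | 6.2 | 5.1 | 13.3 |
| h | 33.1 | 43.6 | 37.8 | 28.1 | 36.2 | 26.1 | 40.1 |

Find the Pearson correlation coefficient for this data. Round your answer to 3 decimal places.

0.284

n = 7, Σg = 53.6, Σh = 245, Σg² = 454.56, Σh² = 8814.68, Σgh = 1905.23
nΣgh − ΣgΣh = 13336.61 − 13132 = 204.61
nΣg² − (Σg)² = 3181.92 − 2872.96 = 308.96; nΣh² − (Σh)² = 61702.76 − 60025 = 1677.76
r = 204.61 / √(308.96 × 1677.76) = 204.61 / 719.9727 ≈ 0.284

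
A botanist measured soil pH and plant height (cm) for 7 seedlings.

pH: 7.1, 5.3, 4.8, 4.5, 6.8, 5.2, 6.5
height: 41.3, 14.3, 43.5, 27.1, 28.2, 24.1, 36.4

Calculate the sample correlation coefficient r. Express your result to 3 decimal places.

0.300

n = 7, Σx = 40.2, Σy = 214.9, Σx² = 237.32, Σy² = 7237.85, Σxy = 1253.45
nΣxy − ΣxΣy = 8774.15 − 8638.98 = 135.17
nΣx² − (Σx)² = 1661.24 − 1616.04 = 45.2; nΣy² − (Σy)² = 50664.95 − 46182.01 = 4482.94
r = 135.17 / √(45.2 × 4482.94) = 135.17 / 450.1432 ≈ 0.300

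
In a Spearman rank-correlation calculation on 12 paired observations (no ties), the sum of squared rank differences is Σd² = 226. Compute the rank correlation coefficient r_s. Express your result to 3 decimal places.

0.210

ρ = 1 − 6Σd² / [n(n²−1)] = 1 − 6×226 / (12×143)
  = 1 − 1356/1716 = 1 − 0.7902 ≈ 0.210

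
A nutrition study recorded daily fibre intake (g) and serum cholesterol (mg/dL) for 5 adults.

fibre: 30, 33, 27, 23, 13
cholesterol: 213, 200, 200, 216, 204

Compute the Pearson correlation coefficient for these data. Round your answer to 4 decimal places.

-0.0932

n = 5, Σx = 126, Σy = 1033, Σx² = 3416, Σy² = 213641, Σxy = 26010
nΣxy − ΣxΣy = 130050 − 130158 = -108
nΣx² − (Σx)² = 17080 − 15876 = 1204; nΣy² − (Σy)² = 1068205 − 1067089 = 1116
r = -108 / √(1204 × 1116) = -108 / 1159.1652 ≈ -0.0932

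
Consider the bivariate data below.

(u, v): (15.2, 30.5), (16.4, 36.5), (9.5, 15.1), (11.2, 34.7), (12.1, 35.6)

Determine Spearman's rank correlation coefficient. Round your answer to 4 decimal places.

0.7000

Rank u: 4, 5, 1, 2, 3
Rank v: 2, 5, 1, 3, 4
d = rank(u) − rank(v): 2, 0, 0, -1, -1; Σd² = 6
ρ = 1 − 6Σd² / [n(n²−1)] = 1 − 6×6 / (5×24) = 1 − 36/120 ≈ 0.7000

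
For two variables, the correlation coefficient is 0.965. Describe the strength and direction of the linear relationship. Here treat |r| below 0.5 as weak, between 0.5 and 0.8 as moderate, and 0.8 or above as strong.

r = 0.965 > 0 so the relationship is positive.
|r| = 0.965, which falls in the strong range.

strong positive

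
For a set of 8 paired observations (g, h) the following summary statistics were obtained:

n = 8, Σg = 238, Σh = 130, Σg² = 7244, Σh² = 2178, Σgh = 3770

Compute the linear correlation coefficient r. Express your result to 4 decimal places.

-0.9422

r = (nΣgh − ΣgΣh) / √[(nΣg² − (Σg)²)(nΣh² − (Σh)²)]
Numerator: 8×3770 − 238×130 = -780
Denominator: √[(57952 − 56644)(17424 − 16900)] = √[1308 × 524] = 827.8840
r = -780 / 827.8840 ≈ -0.9422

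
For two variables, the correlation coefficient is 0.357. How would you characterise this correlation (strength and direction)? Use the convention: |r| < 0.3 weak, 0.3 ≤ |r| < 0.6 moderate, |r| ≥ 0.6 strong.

moderate positive

r = 0.357 > 0 so the relationship is positive.
|r| = 0.357, which falls in the moderate range.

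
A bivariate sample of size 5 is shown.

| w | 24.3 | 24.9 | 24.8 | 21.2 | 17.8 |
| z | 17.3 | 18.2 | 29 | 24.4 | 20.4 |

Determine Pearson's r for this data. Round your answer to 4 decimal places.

0.0501

n = 5, Σw = 113, Σz = 109.3, Σw² = 2591.82, Σz² = 2483.05, Σwz = 2473.17
nΣwz − ΣwΣz = 12365.85 − 12350.9 = 14.95
nΣw² − (Σw)² = 12959.1 − 12769 = 190.1; nΣz² − (Σz)² = 12415.25 − 11946.49 = 468.76
r = 14.95 / √(190.1 × 468.76) = 14.95 / 298.5151 ≈ 0.0501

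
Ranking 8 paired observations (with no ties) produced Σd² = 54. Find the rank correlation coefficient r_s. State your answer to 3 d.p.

ρ = 1 − 6Σd² / [n(n²−1)] = 1 − 6×54 / (8×63)
  = 1 − 324/504 = 1 − 0.6429 ≈ 0.357

0.357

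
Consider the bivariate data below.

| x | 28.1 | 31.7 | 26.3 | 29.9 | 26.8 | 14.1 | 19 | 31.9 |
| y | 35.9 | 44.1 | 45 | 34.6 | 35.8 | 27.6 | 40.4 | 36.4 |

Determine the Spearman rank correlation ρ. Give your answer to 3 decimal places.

0.190

Rank x: 5, 7, 3, 6, 4, 1, 2, 8
Rank y: 4, 7, 8, 2, 3, 1, 6, 5
d = rank(x) − rank(y): 1, 0, -5, 4, 1, 0, -4, 3; Σd² = 68
ρ = 1 − 6Σd² / [n(n²−1)] = 1 − 6×68 / (8×63) = 1 − 408/504 ≈ 0.190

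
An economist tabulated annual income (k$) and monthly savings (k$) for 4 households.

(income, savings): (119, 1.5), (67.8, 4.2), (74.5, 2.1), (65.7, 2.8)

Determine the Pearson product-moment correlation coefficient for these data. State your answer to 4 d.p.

-0.7183

n = 4, Σx = 327, Σy = 10.6, Σx² = 28624.58, Σy² = 32.14, Σxy = 803.67
nΣxy − ΣxΣy = 3214.68 − 3466.2 = -251.52
nΣx² − (Σx)² = 114498.32 − 106929 = 7569.32; nΣy² − (Σy)² = 128.56 − 112.36 = 16.2
r = -251.52 / √(7569.32 × 16.2) = -251.52 / 350.1756 ≈ -0.7183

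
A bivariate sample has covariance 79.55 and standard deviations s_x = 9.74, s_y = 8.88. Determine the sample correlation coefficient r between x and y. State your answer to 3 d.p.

r = Cov(x,y) / (s_x · s_y) = 79.55 / (9.74 × 8.88)
  = 79.55 / 86.4912 ≈ 0.920

0.920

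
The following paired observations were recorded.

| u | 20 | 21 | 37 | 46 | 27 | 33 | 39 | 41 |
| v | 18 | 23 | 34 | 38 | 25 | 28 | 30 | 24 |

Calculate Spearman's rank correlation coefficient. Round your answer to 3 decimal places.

0.738

Rank u: 1, 2, 5, 8, 3, 4, 6, 7
Rank v: 1, 2, 7, 8, 4, 5, 6, 3
d = rank(u) − rank(v): 0, 0, -2, 0, -1, -1, 0, 4; Σd² = 22
ρ = 1 − 6Σd² / [n(n²−1)] = 1 − 6×22 / (8×63) = 1 − 132/504 ≈ 0.738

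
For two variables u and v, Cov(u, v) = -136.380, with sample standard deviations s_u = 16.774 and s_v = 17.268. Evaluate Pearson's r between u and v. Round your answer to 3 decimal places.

-0.471

r = Cov(u,v) / (s_u · s_v) = -136.380 / (16.774 × 17.268)
  = -136.380 / 289.6534 ≈ -0.471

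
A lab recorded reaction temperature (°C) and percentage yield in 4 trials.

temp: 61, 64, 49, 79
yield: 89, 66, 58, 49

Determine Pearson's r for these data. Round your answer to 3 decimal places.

n = 4, Σx = 253, Σy = 262, Σx² = 16459, Σy² = 18042, Σxy = 16366
nΣxy − ΣxΣy = 65464 − 66286 = -822
nΣx² − (Σx)² = 65836 − 64009 = 1827; nΣy² − (Σy)² = 72168 − 68644 = 3524
r = -822 / √(1827 × 3524) = -822 / 2537.3900 ≈ -0.324

-0.324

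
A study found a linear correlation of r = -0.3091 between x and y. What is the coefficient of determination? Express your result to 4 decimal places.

r² = (-0.3091)² = 0.0955

0.0955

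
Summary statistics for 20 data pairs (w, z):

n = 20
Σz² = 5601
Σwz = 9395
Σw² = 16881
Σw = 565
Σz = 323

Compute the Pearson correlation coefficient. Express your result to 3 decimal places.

0.454

r = (nΣwz − ΣwΣz) / √[(nΣw² − (Σw)²)(nΣz² − (Σz)²)]
Numerator: 20×9395 − 565×323 = 5405
Denominator: √[(337620 − 319225)(112020 − 104329)] = √[18395 × 7691] = 11894.3661
r = 5405 / 11894.3661 ≈ 0.454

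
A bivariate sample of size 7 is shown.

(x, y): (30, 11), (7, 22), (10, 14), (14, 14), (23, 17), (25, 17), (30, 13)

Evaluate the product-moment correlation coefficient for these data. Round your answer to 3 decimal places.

-0.579

n = 7, Σx = 139, Σy = 108, Σx² = 3299, Σy² = 1744, Σxy = 2026
nΣxy − ΣxΣy = 14182 − 15012 = -830
nΣx² − (Σx)² = 23093 − 19321 = 3772; nΣy² − (Σy)² = 12208 − 11664 = 544
r = -830 / √(3772 × 544) = -830 / 1432.4692 ≈ -0.579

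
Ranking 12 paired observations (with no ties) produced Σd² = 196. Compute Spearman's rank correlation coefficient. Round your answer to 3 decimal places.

ρ = 1 − 6Σd² / [n(n²−1)] = 1 − 6×196 / (12×143)
  = 1 − 1176/1716 = 1 − 0.6853 ≈ 0.315

0.315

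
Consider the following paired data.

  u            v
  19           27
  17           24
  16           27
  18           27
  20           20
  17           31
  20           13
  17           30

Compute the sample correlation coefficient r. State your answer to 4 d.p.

-0.7379

n = 8, Σu = 144, Σv = 199, Σu² = 2608, Σv² = 5193, Σuv = 3536
nΣuv − ΣuΣv = 28288 − 28656 = -368
nΣu² − (Σu)² = 20864 − 20736 = 128; nΣv² − (Σv)² = 41544 − 39601 = 1943
r = -368 / √(128 × 1943) = -368 / 498.7023 ≈ -0.7379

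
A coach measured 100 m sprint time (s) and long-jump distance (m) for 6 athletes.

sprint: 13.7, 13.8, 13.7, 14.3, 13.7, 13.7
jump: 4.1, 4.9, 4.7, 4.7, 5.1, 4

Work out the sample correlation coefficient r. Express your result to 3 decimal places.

n = 6, Σx = 82.9, Σy = 27.5, Σx² = 1145.69, Σy² = 127.01, Σxy = 380.06
nΣxy − ΣxΣy = 2280.36 − 2279.75 = 0.61
nΣx² − (Σx)² = 6874.14 − 6872.41 = 1.73; nΣy² − (Σy)² = 762.06 − 756.25 = 5.81
r = 0.61 / √(1.73 × 5.81) = 0.61 / 3.1704 ≈ 0.192

0.192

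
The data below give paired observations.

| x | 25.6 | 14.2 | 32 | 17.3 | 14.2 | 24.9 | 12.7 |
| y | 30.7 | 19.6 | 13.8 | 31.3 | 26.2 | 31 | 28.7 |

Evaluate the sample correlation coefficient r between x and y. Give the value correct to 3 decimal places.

n = 7, Σx = 140.9, Σy = 181.3, Σx² = 3163.23, Σy² = 4967.91, Σxy = 3555.76
nΣxy − ΣxΣy = 24890.32 − 25545.17 = -654.85
nΣx² − (Σx)² = 22142.61 − 19852.81 = 2289.8; nΣy² − (Σy)² = 34775.37 − 32869.69 = 1905.68
r = -654.85 / √(2289.8 × 1905.68) = -654.85 / 2088.9294 ≈ -0.313

-0.313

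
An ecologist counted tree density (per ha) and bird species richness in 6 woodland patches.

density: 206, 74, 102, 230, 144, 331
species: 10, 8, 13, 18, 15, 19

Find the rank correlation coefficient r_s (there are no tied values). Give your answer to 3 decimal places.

Rank density: 4, 1, 2, 5, 3, 6
Rank species: 2, 1, 3, 5, 4, 6
d = rank(density) − rank(species): 2, 0, -1, 0, -1, 0; Σd² = 6
ρ = 1 − 6Σd² / [n(n²−1)] = 1 − 6×6 / (6×35) = 1 − 36/210 ≈ 0.829

0.829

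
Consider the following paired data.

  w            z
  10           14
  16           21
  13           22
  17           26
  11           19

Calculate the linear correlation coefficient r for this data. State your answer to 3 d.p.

n = 5, Σw = 67, Σz = 102, Σw² = 935, Σz² = 2158, Σwz = 1413
nΣwz − ΣwΣz = 7065 − 6834 = 231
nΣw² − (Σw)² = 4675 − 4489 = 186; nΣz² − (Σz)² = 10790 − 10404 = 386
r = 231 / √(186 × 386) = 231 / 267.9478 ≈ 0.862

0.862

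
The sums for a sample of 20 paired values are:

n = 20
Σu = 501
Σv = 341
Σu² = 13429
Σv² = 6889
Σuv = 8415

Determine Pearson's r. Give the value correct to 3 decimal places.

r = (nΣuv − ΣuΣv) / √[(nΣu² − (Σu)²)(nΣv² − (Σv)²)]
Numerator: 20×8415 − 501×341 = -2541
Denominator: √[(268580 − 251001)(137780 − 116281)] = √[17579 × 21499] = 19440.4455
r = -2541 / 19440.4455 ≈ -0.131

-0.131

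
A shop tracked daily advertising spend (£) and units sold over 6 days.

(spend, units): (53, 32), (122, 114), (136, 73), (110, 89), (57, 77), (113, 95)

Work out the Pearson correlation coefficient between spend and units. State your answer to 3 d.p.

0.656

n = 6, Σx = 591, Σy = 480, Σx² = 64307, Σy² = 42224, Σxy = 50446
nΣxy − ΣxΣy = 302676 − 283680 = 18996
nΣx² − (Σx)² = 385842 − 349281 = 36561; nΣy² − (Σy)² = 253344 − 230400 = 22944
r = 18996 / √(36561 × 22944) = 18996 / 28963.0037 ≈ 0.656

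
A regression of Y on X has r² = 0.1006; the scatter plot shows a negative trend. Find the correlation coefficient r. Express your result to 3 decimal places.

-0.317

|r| = √0.1006 = 0.317
The association is negative, so r = −0.317.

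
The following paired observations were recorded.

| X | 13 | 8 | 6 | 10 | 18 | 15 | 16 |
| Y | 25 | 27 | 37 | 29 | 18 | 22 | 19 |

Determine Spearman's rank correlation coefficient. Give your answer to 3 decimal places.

Rank X: 4, 2, 1, 3, 7, 5, 6
Rank Y: 4, 5, 7, 6, 1, 3, 2
d = rank(X) − rank(Y): 0, -3, -6, -3, 6, 2, 4; Σd² = 110
ρ = 1 − 6Σd² / [n(n²−1)] = 1 − 6×110 / (7×48) = 1 − 660/336 ≈ -0.964

-0.964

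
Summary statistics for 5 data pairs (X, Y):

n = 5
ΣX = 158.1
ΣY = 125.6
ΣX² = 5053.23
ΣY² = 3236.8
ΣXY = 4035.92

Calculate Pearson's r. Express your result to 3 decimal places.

0.969

r = (nΣXY − ΣXΣY) / √[(nΣX² − (ΣX)²)(nΣY² − (ΣY)²)]
Numerator: 5×4035.92 − 158.1×125.6 = 322.24
Denominator: √[(25266.15 − 24995.61)(16184 − 15775.36)] = √[270.54 × 408.64] = 332.4958
r = 322.24 / 332.4958 ≈ 0.969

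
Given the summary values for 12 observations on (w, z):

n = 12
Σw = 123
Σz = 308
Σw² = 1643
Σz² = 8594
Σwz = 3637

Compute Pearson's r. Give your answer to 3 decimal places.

r = (nΣwz − ΣwΣz) / √[(nΣw² − (Σw)²)(nΣz² − (Σz)²)]
Numerator: 12×3637 − 123×308 = 5760
Denominator: √[(19716 − 15129)(103128 − 94864)] = √[4587 × 8264] = 6156.8635
r = 5760 / 6156.8635 ≈ 0.936

0.936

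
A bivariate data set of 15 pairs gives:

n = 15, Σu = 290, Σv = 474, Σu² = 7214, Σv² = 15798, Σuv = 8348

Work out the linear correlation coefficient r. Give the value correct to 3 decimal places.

-0.711

r = (nΣuv − ΣuΣv) / √[(nΣu² − (Σu)²)(nΣv² − (Σv)²)]
Numerator: 15×8348 − 290×474 = -12240
Denominator: √[(108210 − 84100)(236970 − 224676)] = √[24110 × 12294] = 17216.5136
r = -12240 / 17216.5136 ≈ -0.711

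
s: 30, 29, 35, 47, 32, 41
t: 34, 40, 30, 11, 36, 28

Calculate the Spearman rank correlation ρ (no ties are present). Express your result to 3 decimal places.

-0.943

Rank s: 2, 1, 4, 6, 3, 5
Rank t: 4, 6, 3, 1, 5, 2
d = rank(s) − rank(t): -2, -5, 1, 5, -2, 3; Σd² = 68
ρ = 1 − 6Σd² / [n(n²−1)] = 1 − 6×68 / (6×35) = 1 − 408/210 ≈ -0.943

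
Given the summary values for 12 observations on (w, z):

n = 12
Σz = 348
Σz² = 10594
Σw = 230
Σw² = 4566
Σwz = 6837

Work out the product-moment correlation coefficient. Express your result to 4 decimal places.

r = (nΣwz − ΣwΣz) / √[(nΣw² − (Σw)²)(nΣz² − (Σz)²)]
Numerator: 12×6837 − 230×348 = 2004
Denominator: √[(54792 − 52900)(127128 − 121104)] = √[1892 × 6024] = 3376.0047
r = 2004 / 3376.0047 ≈ 0.5936

0.5936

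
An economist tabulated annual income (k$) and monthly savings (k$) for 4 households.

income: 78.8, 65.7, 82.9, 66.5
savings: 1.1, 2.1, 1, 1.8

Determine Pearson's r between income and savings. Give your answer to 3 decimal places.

-0.975

n = 4, Σx = 293.9, Σy = 6, Σx² = 21820.59, Σy² = 9.86, Σxy = 427.25
nΣxy − ΣxΣy = 1709 − 1763.4 = -54.4
nΣx² − (Σx)² = 87282.36 − 86377.21 = 905.15; nΣy² − (Σy)² = 39.44 − 36 = 3.44
r = -54.4 / √(905.15 × 3.44) = -54.4 / 55.8007 ≈ -0.975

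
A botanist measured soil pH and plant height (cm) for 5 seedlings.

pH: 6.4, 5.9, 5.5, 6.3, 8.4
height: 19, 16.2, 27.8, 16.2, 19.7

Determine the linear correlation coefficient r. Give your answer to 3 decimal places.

-0.245

n = 5, Σx = 32.5, Σy = 98.9, Σx² = 216.27, Σy² = 2046.81, Σxy = 637.62
nΣxy − ΣxΣy = 3188.1 − 3214.25 = -26.15
nΣx² − (Σx)² = 1081.35 − 1056.25 = 25.1; nΣy² − (Σy)² = 10234.05 − 9781.21 = 452.84
r = -26.15 / √(25.1 × 452.84) = -26.15 / 106.6128 ≈ -0.245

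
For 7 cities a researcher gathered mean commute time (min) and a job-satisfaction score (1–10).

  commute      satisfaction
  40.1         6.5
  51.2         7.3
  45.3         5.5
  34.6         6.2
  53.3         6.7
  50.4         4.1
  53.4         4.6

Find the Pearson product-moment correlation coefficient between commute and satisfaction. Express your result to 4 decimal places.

-0.2127

n = 7, Σx = 328.3, Σy = 40.9, Σx² = 15711.31, Σy² = 247.09, Σxy = 1907.47
nΣxy − ΣxΣy = 13352.29 − 13427.47 = -75.18
nΣx² − (Σx)² = 109979.17 − 107780.89 = 2198.28; nΣy² − (Σy)² = 1729.63 − 1672.81 = 56.82
r = -75.18 / √(2198.28 × 56.82) = -75.18 / 353.4208 ≈ -0.2127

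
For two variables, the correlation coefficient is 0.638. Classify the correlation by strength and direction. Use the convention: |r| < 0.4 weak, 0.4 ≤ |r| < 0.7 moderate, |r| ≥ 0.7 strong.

moderate positive

r = 0.638 > 0 so the relationship is positive.
|r| = 0.638, which falls in the moderate range.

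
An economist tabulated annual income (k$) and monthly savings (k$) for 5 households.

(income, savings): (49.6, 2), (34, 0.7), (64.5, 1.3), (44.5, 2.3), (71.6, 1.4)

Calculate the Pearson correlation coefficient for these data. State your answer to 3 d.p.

0.068

n = 5, Σx = 264.2, Σy = 7.7, Σx² = 14883.22, Σy² = 13.43, Σxy = 409.44
nΣxy − ΣxΣy = 2047.2 − 2034.34 = 12.86
nΣx² − (Σx)² = 74416.1 − 69801.64 = 4614.46; nΣy² − (Σy)² = 67.15 − 59.29 = 7.86
r = 12.86 / √(4614.46 × 7.86) = 12.86 / 190.4459 ≈ 0.068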